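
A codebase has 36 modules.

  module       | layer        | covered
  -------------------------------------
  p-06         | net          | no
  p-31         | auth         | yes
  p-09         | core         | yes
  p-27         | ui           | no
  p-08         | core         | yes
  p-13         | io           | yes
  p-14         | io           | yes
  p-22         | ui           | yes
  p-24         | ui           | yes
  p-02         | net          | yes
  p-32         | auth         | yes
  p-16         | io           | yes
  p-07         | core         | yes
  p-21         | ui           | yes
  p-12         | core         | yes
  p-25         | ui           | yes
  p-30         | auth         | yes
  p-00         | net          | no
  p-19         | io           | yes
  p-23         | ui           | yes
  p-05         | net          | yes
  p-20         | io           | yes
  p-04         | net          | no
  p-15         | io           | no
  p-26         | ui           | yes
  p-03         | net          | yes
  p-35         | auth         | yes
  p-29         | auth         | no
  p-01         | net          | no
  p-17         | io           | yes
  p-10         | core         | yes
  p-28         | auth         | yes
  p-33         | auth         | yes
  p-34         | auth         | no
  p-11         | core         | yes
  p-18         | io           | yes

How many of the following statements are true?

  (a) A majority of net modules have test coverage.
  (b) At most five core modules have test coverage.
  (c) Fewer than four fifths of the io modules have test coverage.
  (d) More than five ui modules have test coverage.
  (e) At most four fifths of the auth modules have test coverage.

(a) net: |A| = 7, |A ∩ B| = 3; needs |A ∩ B| > |A ∖ B| — false.
(b) core: |A| = 6, |A ∩ B| = 6; needs |A ∩ B| ≤ 5 — false.
(c) io: |A| = 8, |A ∩ B| = 7; needs |A ∩ B| / |A| < 4/5 — false.
(d) ui: |A| = 7, |A ∩ B| = 6; needs |A ∩ B| > 5 — true.
(e) auth: |A| = 8, |A ∩ B| = 6; needs |A ∩ B| / |A| ≤ 4/5 — true.

2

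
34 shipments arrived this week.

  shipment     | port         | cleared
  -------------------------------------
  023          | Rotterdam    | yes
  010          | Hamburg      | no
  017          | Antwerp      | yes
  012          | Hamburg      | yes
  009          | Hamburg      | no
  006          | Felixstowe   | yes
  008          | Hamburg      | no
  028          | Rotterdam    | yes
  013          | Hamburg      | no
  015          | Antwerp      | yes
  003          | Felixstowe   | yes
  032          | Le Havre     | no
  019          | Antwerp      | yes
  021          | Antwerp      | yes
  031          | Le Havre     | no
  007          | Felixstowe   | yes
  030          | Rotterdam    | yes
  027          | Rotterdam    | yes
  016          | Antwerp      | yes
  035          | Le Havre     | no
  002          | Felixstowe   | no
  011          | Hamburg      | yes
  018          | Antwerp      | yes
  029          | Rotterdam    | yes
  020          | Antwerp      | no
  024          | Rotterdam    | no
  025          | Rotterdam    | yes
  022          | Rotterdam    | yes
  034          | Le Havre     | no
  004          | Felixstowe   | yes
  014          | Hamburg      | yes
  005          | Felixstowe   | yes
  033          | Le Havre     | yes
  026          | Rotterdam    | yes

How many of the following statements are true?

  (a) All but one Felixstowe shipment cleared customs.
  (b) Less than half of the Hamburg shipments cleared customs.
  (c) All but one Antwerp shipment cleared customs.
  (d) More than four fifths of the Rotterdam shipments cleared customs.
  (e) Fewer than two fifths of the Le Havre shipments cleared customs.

(a) Felixstowe: |A| = 6, |A ∩ B| = 5; needs |A ∖ B| = 1 — true.
(b) Hamburg: |A| = 7, |A ∩ B| = 3; needs |A ∩ B| < |A ∖ B| — true.
(c) Antwerp: |A| = 7, |A ∩ B| = 6; needs |A ∖ B| = 1 — true.
(d) Rotterdam: |A| = 9, |A ∩ B| = 8; needs |A ∩ B| / |A| > 4/5 — true.
(e) Le Havre: |A| = 5, |A ∩ B| = 1; needs |A ∩ B| / |A| < 2/5 — true.

5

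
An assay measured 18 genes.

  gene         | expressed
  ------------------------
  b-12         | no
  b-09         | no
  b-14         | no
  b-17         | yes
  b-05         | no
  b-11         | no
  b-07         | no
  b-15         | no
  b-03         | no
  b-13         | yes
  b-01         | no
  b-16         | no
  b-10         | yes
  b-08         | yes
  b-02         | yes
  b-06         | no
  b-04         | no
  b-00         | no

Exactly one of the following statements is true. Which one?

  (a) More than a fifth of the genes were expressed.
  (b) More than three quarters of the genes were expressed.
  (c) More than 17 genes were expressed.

(a)

|A| = 18, |A ∩ B| = 5, |A ∖ B| = 13.
(a) requires |A ∩ B| / |A| > 1/5: true.
(b) requires |A ∩ B| / |A| > 3/4: false.
(c) requires |A ∩ B| > 17: false.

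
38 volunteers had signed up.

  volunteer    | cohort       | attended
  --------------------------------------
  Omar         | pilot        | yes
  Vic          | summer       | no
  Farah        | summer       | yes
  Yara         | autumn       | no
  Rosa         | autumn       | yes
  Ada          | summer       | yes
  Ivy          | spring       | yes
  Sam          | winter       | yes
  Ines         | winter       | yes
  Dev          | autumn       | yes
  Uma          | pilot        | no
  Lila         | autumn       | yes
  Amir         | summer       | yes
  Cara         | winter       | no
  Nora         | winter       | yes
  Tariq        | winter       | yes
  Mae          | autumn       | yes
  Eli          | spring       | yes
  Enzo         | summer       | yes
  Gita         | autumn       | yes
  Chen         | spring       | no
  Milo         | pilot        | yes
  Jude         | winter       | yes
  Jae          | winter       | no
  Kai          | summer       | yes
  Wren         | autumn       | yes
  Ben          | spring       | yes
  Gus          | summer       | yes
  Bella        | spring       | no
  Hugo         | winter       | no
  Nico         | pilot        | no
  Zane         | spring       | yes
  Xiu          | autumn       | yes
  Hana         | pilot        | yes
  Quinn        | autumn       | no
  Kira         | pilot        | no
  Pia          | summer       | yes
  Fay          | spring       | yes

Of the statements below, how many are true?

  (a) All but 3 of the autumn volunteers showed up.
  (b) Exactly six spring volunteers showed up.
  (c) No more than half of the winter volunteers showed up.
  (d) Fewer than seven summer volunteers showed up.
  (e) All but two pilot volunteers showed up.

0

(a) autumn: |A| = 9, |A ∩ B| = 7; needs |A ∖ B| = 3 — false.
(b) spring: |A| = 7, |A ∩ B| = 5; needs |A ∩ B| = 6 — false.
(c) winter: |A| = 8, |A ∩ B| = 5; needs |A ∩ B| ≤ |A ∖ B| — false.
(d) summer: |A| = 8, |A ∩ B| = 7; needs |A ∩ B| < 7 — false.
(e) pilot: |A| = 6, |A ∩ B| = 3; needs |A ∖ B| = 2 — false.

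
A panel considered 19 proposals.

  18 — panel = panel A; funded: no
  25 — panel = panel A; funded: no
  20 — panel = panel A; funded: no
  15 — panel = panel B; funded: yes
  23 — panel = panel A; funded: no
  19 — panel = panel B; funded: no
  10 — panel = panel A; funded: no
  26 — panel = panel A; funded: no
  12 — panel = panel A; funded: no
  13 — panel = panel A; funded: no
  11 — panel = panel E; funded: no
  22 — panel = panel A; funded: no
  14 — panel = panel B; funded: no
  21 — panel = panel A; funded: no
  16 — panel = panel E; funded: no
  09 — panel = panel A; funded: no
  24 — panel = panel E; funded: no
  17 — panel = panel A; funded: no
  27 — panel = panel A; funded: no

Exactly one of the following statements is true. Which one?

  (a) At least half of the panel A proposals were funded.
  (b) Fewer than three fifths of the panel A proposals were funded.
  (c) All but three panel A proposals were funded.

|A| = 13, |A ∩ B| = 0, |A ∖ B| = 13.
(a) requires |A ∩ B| ≥ |A ∖ B|: false.
(b) requires |A ∩ B| / |A| < 3/5: true.
(c) requires |A ∖ B| = 3: false.

(b)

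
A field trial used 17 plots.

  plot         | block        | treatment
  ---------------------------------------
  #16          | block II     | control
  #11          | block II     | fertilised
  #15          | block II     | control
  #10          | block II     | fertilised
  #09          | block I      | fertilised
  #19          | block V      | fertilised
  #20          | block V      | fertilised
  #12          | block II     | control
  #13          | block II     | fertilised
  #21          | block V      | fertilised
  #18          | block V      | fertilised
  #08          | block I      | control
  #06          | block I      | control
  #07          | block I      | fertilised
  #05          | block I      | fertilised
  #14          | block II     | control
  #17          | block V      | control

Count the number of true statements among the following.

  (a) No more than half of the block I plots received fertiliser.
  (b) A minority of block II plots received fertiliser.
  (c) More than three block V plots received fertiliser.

(a) block I: |A| = 5, |A ∩ B| = 3; needs |A ∩ B| ≤ |A ∖ B| — false.
(b) block II: |A| = 7, |A ∩ B| = 3; needs |A ∩ B| < |A ∖ B| — true.
(c) block V: |A| = 5, |A ∩ B| = 4; needs |A ∩ B| > 3 — true.

2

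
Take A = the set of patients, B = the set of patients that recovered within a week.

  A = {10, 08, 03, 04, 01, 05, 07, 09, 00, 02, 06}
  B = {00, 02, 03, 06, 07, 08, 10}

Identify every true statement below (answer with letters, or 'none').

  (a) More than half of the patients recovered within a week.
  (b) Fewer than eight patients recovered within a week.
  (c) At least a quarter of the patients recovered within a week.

(a), (b), (c)

|A| = 11, |A ∩ B| = 7, |A ∖ B| = 4.
(a) |A ∩ B| > |A ∖ B|: holds.
(b) |A ∩ B| < 8: holds.
(c) |A ∩ B| / |A| ≥ 1/4: holds.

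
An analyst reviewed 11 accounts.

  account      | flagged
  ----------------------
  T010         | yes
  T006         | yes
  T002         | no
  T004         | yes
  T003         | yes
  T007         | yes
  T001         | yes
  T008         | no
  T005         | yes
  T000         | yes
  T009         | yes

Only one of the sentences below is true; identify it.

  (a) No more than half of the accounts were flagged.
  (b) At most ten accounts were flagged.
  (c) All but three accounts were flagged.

|A| = 11, |A ∩ B| = 9, |A ∖ B| = 2.
(a) requires |A ∩ B| ≤ |A ∖ B|: false.
(b) requires |A ∩ B| ≤ 10: true.
(c) requires |A ∖ B| = 3: false.

(b)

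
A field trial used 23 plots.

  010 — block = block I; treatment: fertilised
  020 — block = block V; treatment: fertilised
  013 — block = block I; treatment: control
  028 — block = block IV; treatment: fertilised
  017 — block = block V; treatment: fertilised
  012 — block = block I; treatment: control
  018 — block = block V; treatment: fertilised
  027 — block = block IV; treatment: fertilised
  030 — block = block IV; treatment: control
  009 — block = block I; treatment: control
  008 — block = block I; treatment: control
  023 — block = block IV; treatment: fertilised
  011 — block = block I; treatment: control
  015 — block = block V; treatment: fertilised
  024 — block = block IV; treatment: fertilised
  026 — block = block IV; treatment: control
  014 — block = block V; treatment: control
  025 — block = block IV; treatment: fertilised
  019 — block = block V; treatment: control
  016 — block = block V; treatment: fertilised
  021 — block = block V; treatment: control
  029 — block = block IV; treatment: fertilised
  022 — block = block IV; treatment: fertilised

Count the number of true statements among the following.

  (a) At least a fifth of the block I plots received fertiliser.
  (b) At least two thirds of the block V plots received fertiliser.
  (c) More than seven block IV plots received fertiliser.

(a) block I: |A| = 6, |A ∩ B| = 1; needs |A ∩ B| / |A| ≥ 1/5 — false.
(b) block V: |A| = 8, |A ∩ B| = 5; needs |A ∩ B| / |A| ≥ 2/3 — false.
(c) block IV: |A| = 9, |A ∩ B| = 7; needs |A ∩ B| > 7 — false.

0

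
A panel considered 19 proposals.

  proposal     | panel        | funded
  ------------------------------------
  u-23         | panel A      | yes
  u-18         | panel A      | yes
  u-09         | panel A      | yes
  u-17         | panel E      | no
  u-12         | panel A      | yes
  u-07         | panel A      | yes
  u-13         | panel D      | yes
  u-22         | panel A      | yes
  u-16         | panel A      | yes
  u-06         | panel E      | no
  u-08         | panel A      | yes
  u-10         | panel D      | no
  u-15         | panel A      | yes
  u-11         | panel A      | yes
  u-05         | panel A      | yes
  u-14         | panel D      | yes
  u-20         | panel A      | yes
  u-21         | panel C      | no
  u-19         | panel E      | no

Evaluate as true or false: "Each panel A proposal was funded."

True

'Each panel A proposal was funded' holds iff A ⊆ B, i.e. every element of A is in B (|A ∖ B| = 0).
A (the restrictor) = {u-23, u-18, u-09, u-12, u-07, u-22, u-16, u-08, u-15, u-11, u-05, u-20}, |A| = 12.
A ∖ B = {}, so |A ∖ B| = 0.
So the statement is true.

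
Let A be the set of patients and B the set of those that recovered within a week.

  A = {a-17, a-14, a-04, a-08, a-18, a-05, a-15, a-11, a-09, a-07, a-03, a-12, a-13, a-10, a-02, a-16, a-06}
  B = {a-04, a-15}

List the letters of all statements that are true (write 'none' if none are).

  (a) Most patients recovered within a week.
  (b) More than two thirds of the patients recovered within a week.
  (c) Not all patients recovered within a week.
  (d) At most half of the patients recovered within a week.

(c), (d)

|A| = 17, |A ∩ B| = 2, |A ∖ B| = 15.
(a) |A ∩ B| > |A ∖ B|: fails.
(b) |A ∩ B| / |A| > 2/3: fails.
(c) A ⊄ B (|A ∖ B| ≥ 1): holds.
(d) |A ∩ B| ≤ |A ∖ B|: holds.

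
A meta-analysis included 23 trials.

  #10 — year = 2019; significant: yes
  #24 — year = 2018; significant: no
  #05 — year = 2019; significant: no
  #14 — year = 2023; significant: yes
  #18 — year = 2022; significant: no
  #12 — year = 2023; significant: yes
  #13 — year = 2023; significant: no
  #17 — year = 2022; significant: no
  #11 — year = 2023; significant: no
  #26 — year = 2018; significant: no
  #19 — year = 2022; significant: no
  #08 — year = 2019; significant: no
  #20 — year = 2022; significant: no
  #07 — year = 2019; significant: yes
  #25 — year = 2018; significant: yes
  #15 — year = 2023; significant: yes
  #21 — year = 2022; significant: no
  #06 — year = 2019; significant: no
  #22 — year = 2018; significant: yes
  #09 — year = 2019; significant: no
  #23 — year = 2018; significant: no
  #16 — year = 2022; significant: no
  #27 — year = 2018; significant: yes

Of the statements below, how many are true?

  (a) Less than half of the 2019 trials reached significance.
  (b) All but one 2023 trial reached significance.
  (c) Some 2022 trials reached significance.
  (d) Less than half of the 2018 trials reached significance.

1

(a) 2019: |A| = 6, |A ∩ B| = 2; needs |A ∩ B| < |A ∖ B| — true.
(b) 2023: |A| = 5, |A ∩ B| = 3; needs |A ∖ B| = 1 — false.
(c) 2022: |A| = 6, |A ∩ B| = 0; needs A ∩ B ≠ ∅ (|A ∩ B| ≥ 1) — false.
(d) 2018: |A| = 6, |A ∩ B| = 3; needs |A ∩ B| < |A ∖ B| — false.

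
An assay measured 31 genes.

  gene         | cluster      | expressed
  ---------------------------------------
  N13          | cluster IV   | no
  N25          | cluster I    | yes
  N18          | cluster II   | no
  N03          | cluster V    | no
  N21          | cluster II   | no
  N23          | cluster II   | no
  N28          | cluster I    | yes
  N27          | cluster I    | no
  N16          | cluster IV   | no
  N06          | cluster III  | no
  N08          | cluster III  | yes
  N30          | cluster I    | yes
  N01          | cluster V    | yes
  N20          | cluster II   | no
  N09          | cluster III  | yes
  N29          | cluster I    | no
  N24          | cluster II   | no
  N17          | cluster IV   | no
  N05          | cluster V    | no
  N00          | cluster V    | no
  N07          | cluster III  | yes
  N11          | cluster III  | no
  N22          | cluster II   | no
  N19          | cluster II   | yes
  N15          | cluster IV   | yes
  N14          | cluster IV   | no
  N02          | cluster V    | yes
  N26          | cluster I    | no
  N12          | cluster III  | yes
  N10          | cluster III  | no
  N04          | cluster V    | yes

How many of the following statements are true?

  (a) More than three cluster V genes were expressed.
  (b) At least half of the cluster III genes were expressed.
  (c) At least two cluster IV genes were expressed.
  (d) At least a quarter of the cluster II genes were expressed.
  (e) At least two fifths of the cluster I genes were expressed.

2

(a) cluster V: |A| = 6, |A ∩ B| = 3; needs |A ∩ B| > 3 — false.
(b) cluster III: |A| = 7, |A ∩ B| = 4; needs |A ∩ B| ≥ |A ∖ B| — true.
(c) cluster IV: |A| = 5, |A ∩ B| = 1; needs |A ∩ B| ≥ 2 — false.
(d) cluster II: |A| = 7, |A ∩ B| = 1; needs |A ∩ B| / |A| ≥ 1/4 — false.
(e) cluster I: |A| = 6, |A ∩ B| = 3; needs |A ∩ B| / |A| ≥ 2/5 — true.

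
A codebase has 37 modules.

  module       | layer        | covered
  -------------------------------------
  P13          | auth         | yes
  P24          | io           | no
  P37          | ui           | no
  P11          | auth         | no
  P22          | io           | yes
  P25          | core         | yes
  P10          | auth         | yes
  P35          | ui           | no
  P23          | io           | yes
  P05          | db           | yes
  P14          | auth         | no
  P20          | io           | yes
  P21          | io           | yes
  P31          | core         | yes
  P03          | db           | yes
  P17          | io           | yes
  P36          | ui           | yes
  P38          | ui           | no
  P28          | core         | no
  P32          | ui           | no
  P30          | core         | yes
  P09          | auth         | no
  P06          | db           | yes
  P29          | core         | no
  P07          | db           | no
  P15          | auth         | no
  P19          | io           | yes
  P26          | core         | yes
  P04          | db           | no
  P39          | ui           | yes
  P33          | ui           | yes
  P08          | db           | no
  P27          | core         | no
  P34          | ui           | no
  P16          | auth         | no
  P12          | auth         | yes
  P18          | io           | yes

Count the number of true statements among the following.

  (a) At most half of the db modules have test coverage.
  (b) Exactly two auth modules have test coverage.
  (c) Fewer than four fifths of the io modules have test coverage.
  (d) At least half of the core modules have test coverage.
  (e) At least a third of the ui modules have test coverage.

(a) db: |A| = 6, |A ∩ B| = 3; needs |A ∩ B| ≤ |A ∖ B| — true.
(b) auth: |A| = 8, |A ∩ B| = 3; needs |A ∩ B| = 2 — false.
(c) io: |A| = 8, |A ∩ B| = 7; needs |A ∩ B| / |A| < 4/5 — false.
(d) core: |A| = 7, |A ∩ B| = 4; needs |A ∩ B| ≥ |A ∖ B| — true.
(e) ui: |A| = 8, |A ∩ B| = 3; needs |A ∩ B| / |A| ≥ 1/3 — true.

3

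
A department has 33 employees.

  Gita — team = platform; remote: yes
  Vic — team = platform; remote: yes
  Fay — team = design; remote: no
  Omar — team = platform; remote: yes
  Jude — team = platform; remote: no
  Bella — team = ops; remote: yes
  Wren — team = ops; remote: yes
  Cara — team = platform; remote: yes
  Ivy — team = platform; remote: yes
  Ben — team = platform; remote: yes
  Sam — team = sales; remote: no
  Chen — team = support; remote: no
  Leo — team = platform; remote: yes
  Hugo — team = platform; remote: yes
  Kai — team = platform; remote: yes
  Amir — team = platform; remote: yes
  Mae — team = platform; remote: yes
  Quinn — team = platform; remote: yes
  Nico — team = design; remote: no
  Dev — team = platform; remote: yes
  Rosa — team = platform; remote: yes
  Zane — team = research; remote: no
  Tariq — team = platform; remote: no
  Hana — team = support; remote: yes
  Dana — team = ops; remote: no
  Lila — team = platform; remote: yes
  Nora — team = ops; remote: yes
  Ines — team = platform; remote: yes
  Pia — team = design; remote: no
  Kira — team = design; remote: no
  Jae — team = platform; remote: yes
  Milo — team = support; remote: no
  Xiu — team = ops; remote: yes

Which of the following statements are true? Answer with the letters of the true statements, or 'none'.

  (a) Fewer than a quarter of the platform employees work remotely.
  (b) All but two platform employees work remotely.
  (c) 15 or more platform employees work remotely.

|A| = 19, |A ∩ B| = 17, |A ∖ B| = 2.
(a) |A ∩ B| / |A| < 1/4: fails.
(b) |A ∖ B| = 2: holds.
(c) |A ∩ B| ≥ 15: holds.

(b), (c)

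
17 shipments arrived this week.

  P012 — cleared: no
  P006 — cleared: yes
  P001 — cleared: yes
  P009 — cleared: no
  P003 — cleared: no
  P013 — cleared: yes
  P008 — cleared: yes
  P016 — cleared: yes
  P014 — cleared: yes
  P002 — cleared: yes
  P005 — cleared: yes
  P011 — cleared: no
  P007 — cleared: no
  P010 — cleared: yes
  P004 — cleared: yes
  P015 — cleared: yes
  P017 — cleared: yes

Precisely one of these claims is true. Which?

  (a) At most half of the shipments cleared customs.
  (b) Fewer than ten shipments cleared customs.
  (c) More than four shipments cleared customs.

(c)

|A| = 17, |A ∩ B| = 12, |A ∖ B| = 5.
(a) requires |A ∩ B| ≤ |A ∖ B|: false.
(b) requires |A ∩ B| < 10: false.
(c) requires |A ∩ B| > 4: true.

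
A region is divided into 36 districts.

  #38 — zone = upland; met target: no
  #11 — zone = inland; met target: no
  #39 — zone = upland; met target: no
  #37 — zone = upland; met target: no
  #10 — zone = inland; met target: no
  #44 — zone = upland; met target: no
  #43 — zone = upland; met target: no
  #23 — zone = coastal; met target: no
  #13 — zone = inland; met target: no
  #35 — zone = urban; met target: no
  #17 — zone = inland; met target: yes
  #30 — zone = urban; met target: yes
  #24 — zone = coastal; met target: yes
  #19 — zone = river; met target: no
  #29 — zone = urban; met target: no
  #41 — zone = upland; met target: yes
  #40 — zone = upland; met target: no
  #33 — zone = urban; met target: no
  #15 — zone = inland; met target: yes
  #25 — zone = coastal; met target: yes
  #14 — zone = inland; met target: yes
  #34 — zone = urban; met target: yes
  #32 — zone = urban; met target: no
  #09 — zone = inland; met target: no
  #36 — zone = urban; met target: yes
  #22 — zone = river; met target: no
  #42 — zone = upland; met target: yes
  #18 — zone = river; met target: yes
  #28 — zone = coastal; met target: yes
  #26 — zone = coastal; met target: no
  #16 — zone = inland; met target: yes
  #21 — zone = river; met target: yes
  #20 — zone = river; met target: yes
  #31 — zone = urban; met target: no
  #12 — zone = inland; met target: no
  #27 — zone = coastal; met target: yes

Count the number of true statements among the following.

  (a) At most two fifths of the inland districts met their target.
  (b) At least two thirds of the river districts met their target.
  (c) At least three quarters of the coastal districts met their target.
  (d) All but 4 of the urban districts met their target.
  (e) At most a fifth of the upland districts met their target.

(a) inland: |A| = 9, |A ∩ B| = 4; needs |A ∩ B| / |A| ≤ 2/5 — false.
(b) river: |A| = 5, |A ∩ B| = 3; needs |A ∩ B| / |A| ≥ 2/3 — false.
(c) coastal: |A| = 6, |A ∩ B| = 4; needs |A ∩ B| / |A| ≥ 3/4 — false.
(d) urban: |A| = 8, |A ∩ B| = 3; needs |A ∖ B| = 4 — false.
(e) upland: |A| = 8, |A ∩ B| = 2; needs |A ∩ B| / |A| ≤ 1/5 — false.

0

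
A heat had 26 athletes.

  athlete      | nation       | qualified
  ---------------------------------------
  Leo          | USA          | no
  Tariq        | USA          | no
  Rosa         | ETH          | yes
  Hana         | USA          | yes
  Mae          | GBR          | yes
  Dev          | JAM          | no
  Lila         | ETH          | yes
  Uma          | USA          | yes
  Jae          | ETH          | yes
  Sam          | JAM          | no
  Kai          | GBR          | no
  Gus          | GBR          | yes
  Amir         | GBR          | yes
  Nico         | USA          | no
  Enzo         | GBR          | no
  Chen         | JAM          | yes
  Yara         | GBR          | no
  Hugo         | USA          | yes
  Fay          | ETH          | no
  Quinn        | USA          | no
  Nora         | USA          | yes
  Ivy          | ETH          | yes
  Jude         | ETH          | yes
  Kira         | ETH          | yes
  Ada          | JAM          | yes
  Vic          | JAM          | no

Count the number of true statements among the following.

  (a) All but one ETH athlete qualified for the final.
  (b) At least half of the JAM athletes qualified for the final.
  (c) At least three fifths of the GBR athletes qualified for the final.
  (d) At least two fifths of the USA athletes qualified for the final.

(a) ETH: |A| = 7, |A ∩ B| = 6; needs |A ∖ B| = 1 — true.
(b) JAM: |A| = 5, |A ∩ B| = 2; needs |A ∩ B| ≥ |A ∖ B| — false.
(c) GBR: |A| = 6, |A ∩ B| = 3; needs |A ∩ B| / |A| ≥ 3/5 — false.
(d) USA: |A| = 8, |A ∩ B| = 4; needs |A ∩ B| / |A| ≥ 2/5 — true.

2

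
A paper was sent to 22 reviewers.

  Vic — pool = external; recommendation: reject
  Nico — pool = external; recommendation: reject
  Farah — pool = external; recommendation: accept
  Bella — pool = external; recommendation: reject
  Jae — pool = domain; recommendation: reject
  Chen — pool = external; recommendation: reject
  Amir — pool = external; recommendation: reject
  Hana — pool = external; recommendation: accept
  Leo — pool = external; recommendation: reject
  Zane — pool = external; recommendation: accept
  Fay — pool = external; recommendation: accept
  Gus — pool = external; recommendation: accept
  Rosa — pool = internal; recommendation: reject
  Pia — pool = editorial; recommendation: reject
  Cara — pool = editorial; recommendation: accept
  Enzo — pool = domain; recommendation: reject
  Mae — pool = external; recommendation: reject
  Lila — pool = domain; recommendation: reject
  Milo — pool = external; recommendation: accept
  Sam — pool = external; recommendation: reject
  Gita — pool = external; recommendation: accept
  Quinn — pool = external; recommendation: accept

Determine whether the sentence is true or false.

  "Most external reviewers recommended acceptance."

False

Truth condition: |A ∩ B| > |A ∖ B|.
|A| = 16, |A ∩ B| = 8, |A ∖ B| = 8.
8 = 8, so the statement is false.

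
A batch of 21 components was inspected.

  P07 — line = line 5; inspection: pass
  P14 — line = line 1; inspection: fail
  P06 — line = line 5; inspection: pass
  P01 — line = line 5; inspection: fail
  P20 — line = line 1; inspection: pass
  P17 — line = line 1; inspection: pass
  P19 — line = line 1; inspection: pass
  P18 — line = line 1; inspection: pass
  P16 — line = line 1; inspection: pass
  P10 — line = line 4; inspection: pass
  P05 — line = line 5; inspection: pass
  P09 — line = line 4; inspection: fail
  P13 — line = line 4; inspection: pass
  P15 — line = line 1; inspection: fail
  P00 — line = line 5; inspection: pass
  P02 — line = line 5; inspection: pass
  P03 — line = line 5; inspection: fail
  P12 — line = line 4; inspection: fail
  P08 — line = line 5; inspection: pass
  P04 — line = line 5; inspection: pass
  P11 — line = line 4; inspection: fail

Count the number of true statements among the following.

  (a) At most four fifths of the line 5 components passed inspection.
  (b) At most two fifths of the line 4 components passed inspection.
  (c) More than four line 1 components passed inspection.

(a) line 5: |A| = 9, |A ∩ B| = 7; needs |A ∩ B| / |A| ≤ 4/5 — true.
(b) line 4: |A| = 5, |A ∩ B| = 2; needs |A ∩ B| / |A| ≤ 2/5 — true.
(c) line 1: |A| = 7, |A ∩ B| = 5; needs |A ∩ B| > 4 — true.

3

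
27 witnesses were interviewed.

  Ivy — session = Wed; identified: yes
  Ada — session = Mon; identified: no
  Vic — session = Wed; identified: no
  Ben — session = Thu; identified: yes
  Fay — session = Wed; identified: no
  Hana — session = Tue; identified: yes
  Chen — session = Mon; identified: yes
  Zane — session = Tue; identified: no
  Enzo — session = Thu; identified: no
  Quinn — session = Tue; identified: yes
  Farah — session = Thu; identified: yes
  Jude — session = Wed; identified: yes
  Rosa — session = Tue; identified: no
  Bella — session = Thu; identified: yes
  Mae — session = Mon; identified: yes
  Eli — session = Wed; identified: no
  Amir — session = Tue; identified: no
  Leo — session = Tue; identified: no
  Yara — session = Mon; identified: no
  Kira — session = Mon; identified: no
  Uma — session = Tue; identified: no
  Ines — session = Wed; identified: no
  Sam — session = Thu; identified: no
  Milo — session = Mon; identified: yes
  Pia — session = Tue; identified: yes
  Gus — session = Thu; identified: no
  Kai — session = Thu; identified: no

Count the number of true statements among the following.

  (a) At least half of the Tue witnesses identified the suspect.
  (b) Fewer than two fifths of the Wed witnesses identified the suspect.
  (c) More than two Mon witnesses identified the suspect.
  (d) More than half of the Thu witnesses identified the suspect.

2

(a) Tue: |A| = 8, |A ∩ B| = 3; needs |A ∩ B| ≥ |A ∖ B| — false.
(b) Wed: |A| = 6, |A ∩ B| = 2; needs |A ∩ B| / |A| < 2/5 — true.
(c) Mon: |A| = 6, |A ∩ B| = 3; needs |A ∩ B| > 2 — true.
(d) Thu: |A| = 7, |A ∩ B| = 3; needs |A ∩ B| > |A ∖ B| — false.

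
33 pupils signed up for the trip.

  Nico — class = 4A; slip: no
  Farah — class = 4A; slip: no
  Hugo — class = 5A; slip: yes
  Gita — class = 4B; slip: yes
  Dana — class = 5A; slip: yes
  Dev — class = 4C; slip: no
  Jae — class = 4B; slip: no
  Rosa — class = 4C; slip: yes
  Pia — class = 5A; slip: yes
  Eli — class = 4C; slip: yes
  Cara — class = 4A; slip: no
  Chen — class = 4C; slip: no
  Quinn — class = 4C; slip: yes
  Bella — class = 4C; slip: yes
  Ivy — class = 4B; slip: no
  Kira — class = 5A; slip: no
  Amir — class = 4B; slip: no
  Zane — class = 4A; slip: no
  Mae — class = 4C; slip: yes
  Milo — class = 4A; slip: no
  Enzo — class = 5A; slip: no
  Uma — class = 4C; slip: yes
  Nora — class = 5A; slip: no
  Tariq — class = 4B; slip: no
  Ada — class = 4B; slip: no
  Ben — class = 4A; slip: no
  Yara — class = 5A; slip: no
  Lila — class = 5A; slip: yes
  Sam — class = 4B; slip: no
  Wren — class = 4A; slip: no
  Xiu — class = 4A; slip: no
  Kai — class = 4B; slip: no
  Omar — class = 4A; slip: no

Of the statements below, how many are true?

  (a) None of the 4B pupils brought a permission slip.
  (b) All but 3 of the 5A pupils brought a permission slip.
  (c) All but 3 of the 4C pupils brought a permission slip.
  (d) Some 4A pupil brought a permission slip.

(a) 4B: |A| = 8, |A ∩ B| = 1; needs A ∩ B = ∅ (|A ∩ B| = 0) — false.
(b) 5A: |A| = 8, |A ∩ B| = 4; needs |A ∖ B| = 3 — false.
(c) 4C: |A| = 8, |A ∩ B| = 6; needs |A ∖ B| = 3 — false.
(d) 4A: |A| = 9, |A ∩ B| = 0; needs A ∩ B ≠ ∅ (|A ∩ B| ≥ 1) — false.

0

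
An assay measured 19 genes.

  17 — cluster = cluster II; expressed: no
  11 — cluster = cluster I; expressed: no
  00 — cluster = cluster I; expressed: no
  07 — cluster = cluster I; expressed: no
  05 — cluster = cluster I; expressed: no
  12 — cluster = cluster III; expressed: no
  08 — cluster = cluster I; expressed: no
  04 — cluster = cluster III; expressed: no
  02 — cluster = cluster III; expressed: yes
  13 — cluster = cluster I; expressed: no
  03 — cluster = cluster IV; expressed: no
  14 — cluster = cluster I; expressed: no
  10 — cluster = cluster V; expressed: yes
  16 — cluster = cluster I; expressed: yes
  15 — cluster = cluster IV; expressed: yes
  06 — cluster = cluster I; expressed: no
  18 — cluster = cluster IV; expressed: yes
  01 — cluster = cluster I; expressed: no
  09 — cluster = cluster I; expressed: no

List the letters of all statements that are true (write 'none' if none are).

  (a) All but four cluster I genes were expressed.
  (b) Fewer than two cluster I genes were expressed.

(b)

|A| = 11, |A ∩ B| = 1, |A ∖ B| = 10.
(a) |A ∖ B| = 4: fails.
(b) |A ∩ B| < 2: holds.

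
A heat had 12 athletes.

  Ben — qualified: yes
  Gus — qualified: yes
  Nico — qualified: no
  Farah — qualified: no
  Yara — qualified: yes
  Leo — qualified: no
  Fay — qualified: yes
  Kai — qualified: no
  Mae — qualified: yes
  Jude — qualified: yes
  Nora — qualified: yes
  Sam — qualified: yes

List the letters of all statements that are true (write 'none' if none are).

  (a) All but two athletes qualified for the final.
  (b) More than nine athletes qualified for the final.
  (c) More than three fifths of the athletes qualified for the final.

|A| = 12, |A ∩ B| = 8, |A ∖ B| = 4.
(a) |A ∖ B| = 2: fails.
(b) |A ∩ B| > 9: fails.
(c) |A ∩ B| / |A| > 3/5: holds.

(c)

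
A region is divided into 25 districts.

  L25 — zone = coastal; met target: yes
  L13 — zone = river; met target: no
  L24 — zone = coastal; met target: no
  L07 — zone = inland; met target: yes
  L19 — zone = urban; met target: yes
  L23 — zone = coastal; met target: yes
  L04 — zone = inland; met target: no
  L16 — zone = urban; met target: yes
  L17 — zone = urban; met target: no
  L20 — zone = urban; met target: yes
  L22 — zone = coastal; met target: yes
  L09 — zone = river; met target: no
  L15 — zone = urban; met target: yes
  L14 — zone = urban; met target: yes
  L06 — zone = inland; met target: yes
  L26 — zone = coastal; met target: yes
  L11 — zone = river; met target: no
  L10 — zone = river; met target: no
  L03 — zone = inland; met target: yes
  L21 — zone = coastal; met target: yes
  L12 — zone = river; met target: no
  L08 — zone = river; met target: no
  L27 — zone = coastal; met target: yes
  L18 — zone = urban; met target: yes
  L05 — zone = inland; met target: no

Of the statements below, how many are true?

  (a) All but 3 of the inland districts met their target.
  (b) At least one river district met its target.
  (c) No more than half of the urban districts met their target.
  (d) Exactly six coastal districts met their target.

1

(a) inland: |A| = 5, |A ∩ B| = 3; needs |A ∖ B| = 3 — false.
(b) river: |A| = 6, |A ∩ B| = 0; needs A ∩ B ≠ ∅ (|A ∩ B| ≥ 1) — false.
(c) urban: |A| = 7, |A ∩ B| = 6; needs |A ∩ B| ≤ |A ∖ B| — false.
(d) coastal: |A| = 7, |A ∩ B| = 6; needs |A ∩ B| = 6 — true.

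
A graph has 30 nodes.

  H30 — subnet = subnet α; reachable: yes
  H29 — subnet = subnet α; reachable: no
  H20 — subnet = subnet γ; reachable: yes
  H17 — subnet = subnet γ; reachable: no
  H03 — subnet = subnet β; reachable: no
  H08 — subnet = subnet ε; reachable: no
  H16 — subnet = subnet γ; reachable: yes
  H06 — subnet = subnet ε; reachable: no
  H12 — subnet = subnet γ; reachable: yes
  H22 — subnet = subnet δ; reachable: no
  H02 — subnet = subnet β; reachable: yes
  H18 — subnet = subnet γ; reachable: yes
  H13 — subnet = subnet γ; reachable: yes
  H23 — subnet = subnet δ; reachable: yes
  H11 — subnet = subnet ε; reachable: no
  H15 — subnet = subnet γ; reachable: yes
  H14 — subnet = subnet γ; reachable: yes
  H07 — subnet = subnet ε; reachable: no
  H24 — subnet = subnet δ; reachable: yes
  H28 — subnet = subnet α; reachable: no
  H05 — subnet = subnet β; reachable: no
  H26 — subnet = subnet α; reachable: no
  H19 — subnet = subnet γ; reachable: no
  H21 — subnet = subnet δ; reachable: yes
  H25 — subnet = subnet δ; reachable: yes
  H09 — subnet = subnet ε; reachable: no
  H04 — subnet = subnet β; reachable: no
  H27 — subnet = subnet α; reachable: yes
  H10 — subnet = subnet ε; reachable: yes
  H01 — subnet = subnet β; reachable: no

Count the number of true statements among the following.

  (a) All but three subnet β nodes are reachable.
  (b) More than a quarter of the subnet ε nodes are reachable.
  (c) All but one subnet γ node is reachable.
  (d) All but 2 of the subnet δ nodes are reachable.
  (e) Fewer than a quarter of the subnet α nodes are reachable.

(a) subnet β: |A| = 5, |A ∩ B| = 1; needs |A ∖ B| = 3 — false.
(b) subnet ε: |A| = 6, |A ∩ B| = 1; needs |A ∩ B| / |A| > 1/4 — false.
(c) subnet γ: |A| = 9, |A ∩ B| = 7; needs |A ∖ B| = 1 — false.
(d) subnet δ: |A| = 5, |A ∩ B| = 4; needs |A ∖ B| = 2 — false.
(e) subnet α: |A| = 5, |A ∩ B| = 2; needs |A ∩ B| / |A| < 1/4 — false.

0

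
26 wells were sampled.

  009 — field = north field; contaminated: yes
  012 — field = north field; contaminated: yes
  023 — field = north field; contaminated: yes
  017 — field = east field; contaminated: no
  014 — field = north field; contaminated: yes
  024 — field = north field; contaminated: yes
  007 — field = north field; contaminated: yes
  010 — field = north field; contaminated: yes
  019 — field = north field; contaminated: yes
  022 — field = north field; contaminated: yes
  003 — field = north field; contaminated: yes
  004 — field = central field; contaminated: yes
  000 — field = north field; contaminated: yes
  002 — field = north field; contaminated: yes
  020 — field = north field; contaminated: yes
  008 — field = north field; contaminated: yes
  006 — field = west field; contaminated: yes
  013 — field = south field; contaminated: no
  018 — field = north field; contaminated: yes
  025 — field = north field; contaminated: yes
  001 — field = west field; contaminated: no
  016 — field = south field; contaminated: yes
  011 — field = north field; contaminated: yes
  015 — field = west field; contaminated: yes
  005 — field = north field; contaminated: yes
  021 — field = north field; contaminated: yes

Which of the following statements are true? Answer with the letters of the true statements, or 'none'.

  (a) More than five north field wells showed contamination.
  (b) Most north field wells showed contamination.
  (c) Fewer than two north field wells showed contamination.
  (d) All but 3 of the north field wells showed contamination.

|A| = 19, |A ∩ B| = 19, |A ∖ B| = 0.
(a) |A ∩ B| > 5: holds.
(b) |A ∩ B| > |A ∖ B|: holds.
(c) |A ∩ B| < 2: fails.
(d) |A ∖ B| = 3: fails.

(a), (b)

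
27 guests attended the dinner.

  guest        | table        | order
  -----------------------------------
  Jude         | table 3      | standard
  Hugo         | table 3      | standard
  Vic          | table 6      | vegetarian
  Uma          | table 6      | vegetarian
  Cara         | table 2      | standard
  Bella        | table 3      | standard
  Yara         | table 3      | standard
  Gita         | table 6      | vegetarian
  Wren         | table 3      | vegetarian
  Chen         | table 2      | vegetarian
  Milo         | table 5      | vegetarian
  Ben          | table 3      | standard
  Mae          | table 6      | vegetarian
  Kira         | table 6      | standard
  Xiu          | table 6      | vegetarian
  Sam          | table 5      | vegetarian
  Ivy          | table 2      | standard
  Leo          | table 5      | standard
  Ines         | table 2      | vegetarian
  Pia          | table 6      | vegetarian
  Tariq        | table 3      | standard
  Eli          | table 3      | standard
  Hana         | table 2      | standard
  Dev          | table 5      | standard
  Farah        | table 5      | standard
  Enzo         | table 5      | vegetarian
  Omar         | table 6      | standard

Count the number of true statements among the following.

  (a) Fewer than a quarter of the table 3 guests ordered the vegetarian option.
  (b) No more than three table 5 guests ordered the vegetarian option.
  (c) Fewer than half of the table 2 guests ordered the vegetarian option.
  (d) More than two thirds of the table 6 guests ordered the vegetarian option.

(a) table 3: |A| = 8, |A ∩ B| = 1; needs |A ∩ B| / |A| < 1/4 — true.
(b) table 5: |A| = 6, |A ∩ B| = 3; needs |A ∩ B| ≤ 3 — true.
(c) table 2: |A| = 5, |A ∩ B| = 2; needs |A ∩ B| < |A ∖ B| — true.
(d) table 6: |A| = 8, |A ∩ B| = 6; needs |A ∩ B| / |A| > 2/3 — true.

4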